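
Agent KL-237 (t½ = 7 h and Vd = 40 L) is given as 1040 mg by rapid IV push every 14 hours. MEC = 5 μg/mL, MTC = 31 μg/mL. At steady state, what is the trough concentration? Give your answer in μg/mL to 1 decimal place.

8.7 μg/mL

The dosing interval is 2 half-lives, so f = 2^(−2) = 0.25.
At steady state, R = 1/(1 − 0.25) = 4/3.
Single-dose peak C₀ = D/Vd = 1040/40 = 26 μg/mL.
Steady-state peak Cmax,ss = C₀·R = 26 × 4/3 ≈ 34.667 μg/mL.
Steady-state trough Cmin,ss = Cmax,ss·f ≈ 34.667 × 0.25 ≈ 8.667 μg/mL.
Trough 8.7 μg/mL vs MEC 5 μg/mL: adequate.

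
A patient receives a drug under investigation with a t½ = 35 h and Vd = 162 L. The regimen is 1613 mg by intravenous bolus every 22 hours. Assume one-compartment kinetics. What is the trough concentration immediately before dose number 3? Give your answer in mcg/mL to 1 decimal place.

f = (1/2)^(τ/t½) = (1/2)^(22/35) ≈ 0.6468.
C₀ = D/Vd = 1613/162 ≈ 9.957 mcg/mL.
Before the 3rd dose, 2 doses have been given. Superposition: Cmin = C₀·(f + f²).
≈ 9.957 × (0.6468 + 0.4184) ≈ 9.957 × 1.0652 ≈ 10.606 mcg/mL.

10.6 mcg/mL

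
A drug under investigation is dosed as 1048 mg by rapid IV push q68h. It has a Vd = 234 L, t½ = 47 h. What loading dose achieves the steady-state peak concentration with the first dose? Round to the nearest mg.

f = (1/2)^(68/47) ≈ 0.366832; accumulation ratio R = 1/(1−f) ≈ 1.57936.
Loading dose to hit Cmax,ss on first dose: D_load = D_maint·R ≈ 1048 × 1.57936 ≈ 1655.17 mg.

1655 mg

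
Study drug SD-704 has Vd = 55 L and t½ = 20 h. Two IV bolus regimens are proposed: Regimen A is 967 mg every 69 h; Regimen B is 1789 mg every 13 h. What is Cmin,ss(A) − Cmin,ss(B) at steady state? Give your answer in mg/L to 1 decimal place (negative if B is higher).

-55.4 mg/L

Regimen A: f = (1/2)^(69/20) ≈ 0.0915; Cmin,ss = (967/55)·f/(1−f) ≈ 1.771 mg/L.
Regimen B: f = (1/2)^(13/20) ≈ 0.6373; Cmin,ss = (1789/55)·f/(1−f) ≈ 57.154 mg/L.
Difference ≈ 1.771 − 57.154 ≈ -55.383 mg/L.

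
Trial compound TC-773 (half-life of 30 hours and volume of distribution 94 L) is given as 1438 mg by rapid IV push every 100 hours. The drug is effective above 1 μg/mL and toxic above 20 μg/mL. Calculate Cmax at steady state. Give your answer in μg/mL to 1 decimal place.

17.0 μg/mL

τ/t½ = 100/30 ≈ 3.3333, so fraction remaining f = (1/2)^(100/30) ≈ 0.0992.
Accumulation ratio R = 1/(1 − f) ≈ 1/0.9008 ≈ 1.1101.
Each bolus raises the concentration by D/Vd = 1438/94 ≈ 15.298 μg/mL.
Steady-state peak Cmax,ss = C₀·R ≈ 15.298 × 1.1101 ≈ 16.982 μg/mL.
Peak 17.0 μg/mL vs MTC 20 μg/mL: below toxic threshold.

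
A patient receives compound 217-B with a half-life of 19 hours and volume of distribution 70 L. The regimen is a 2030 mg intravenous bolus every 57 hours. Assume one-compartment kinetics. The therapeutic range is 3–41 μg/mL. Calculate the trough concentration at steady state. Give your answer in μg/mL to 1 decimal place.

τ = 57 h = 3 half-lives, so f = (1/2)^3 = 0.125.
Accumulation ratio R = 1/(1 − f) = 1/0.875 = 8/7.
Single-dose peak C₀ = D/Vd = 2030/70 = 29 μg/mL.
Steady-state peak Cmax,ss = C₀·R = 29 × 8/7 ≈ 33.143 μg/mL.
Steady-state trough Cmin,ss = Cmax,ss·f ≈ 33.143 × 0.125 ≈ 4.143 μg/mL.
Trough 4.1 μg/mL vs MEC 3 μg/mL: adequate.

4.1 μg/mL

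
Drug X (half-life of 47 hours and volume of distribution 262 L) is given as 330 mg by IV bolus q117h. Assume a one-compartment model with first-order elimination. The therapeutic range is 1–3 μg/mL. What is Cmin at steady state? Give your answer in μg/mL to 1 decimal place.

Over one 117-h interval, 117/47 ≈ 2.4894 half-lives elapse, leaving f ≈ 0.1781 of each dose.
At steady state, accumulation factor R = 1/(1 − e^(−kτ)) ≈ 1.2167.
Each bolus raises the concentration by D/Vd = 330/262 ≈ 1.260 μg/mL.
Cmax,ss = C₀/(1 − f) ≈ 1.260/0.8219 ≈ 1.533 μg/mL.
Steady-state trough Cmin,ss = Cmax,ss·f ≈ 1.533 × 0.1781 ≈ 0.273 μg/mL.
Trough 0.3 μg/mL vs MEC 1 μg/mL: subtherapeutic.

0.3 μg/mL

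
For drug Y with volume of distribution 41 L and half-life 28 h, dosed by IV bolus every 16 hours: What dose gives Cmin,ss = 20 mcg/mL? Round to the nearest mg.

τ/t½ = 16/28 ≈ 0.57143, so f = (1/2)^(16/28) ≈ 0.672950.
Cmin,ss = (D/Vd)·f/(1−f), so D = Cmin,ss·Vd·(1−f)/f.
D = 20 × 41 × (1−f)/f ≈ 20 × 41 × 0.48599 ≈ 398.51 mg.

399 mg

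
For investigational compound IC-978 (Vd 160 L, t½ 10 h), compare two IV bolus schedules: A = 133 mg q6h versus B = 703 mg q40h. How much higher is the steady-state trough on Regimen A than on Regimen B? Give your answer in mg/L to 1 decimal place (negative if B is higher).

Regimen A: f = (1/2)^(6/10) ≈ 0.6598; Cmin,ss = (133/160)·f/(1−f) ≈ 1.612 mg/L.
Regimen B: f = (1/2)^(40/10) ≈ 0.0625; Cmin,ss = (703/160)·f/(1−f) ≈ 0.293 mg/L.
Difference ≈ 1.612 − 0.293 ≈ 1.319 mg/L.

1.3 mg/L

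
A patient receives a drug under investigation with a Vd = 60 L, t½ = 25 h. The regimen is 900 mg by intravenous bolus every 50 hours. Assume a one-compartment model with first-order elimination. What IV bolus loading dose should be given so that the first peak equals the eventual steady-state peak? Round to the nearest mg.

1200 mg

f = (1/2)^(50/25) ≈ 0.250000; accumulation ratio R = 1/(1−f) ≈ 1.33333.
Loading dose to hit Cmax,ss on first dose: D_load = D_maint·R ≈ 900 × 1.33333 ≈ 1200.00 mg.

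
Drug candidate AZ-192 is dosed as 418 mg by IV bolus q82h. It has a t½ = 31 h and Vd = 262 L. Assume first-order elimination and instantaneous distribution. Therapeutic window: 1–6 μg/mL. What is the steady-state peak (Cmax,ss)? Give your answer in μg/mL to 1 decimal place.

1.9 μg/mL

Over one 82-h interval, 82/31 ≈ 2.6452 half-lives elapse, leaving f ≈ 0.1599 of each dose.
Accumulation ratio R = 1/(1 − f) ≈ 1/0.8401 ≈ 1.1903.
Each bolus raises the concentration by D/Vd = 418/262 ≈ 1.595 μg/mL.
Cmax,ss = C₀/(1 − f) ≈ 1.595/0.8401 ≈ 1.899 μg/mL.
Peak 1.9 μg/mL vs MTC 6 μg/mL: below toxic threshold.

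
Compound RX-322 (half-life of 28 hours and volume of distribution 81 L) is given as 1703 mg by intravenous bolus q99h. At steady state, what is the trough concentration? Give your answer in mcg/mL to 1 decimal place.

2.0 mcg/mL

Over one 99-h interval, 99/28 ≈ 3.5357 half-lives elapse, leaving f ≈ 0.0862 of each dose.
Each bolus raises the concentration by D/Vd = 1703/81 ≈ 21.025 mcg/mL.
Steady-state trough Cmin,ss = C₀·f/(1−f) ≈ 21.025 × 0.0862/0.9138 ≈ 1.983 mcg/mL.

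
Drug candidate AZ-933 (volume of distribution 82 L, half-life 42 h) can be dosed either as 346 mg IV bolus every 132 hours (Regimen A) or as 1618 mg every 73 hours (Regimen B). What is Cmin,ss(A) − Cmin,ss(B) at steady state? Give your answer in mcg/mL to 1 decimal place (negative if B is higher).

-7.9 mcg/mL

Regimen A: f = (1/2)^(132/42) ≈ 0.1132; Cmin,ss = (346/82)·f/(1−f) ≈ 0.539 mcg/mL.
Regimen B: f = (1/2)^(73/42) ≈ 0.2998; Cmin,ss = (1618/82)·f/(1−f) ≈ 8.448 mcg/mL.
Difference ≈ 0.539 − 8.448 ≈ -7.909 mcg/mL.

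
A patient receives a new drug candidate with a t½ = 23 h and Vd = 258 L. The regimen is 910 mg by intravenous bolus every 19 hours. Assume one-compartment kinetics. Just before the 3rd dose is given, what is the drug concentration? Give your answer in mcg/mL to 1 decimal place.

3.1 mcg/mL

f = (1/2)^(τ/t½) = (1/2)^(19/23) ≈ 0.5641.
C₀ = D/Vd = 910/258 ≈ 3.527 mcg/mL.
Before the 3rd dose, 2 doses have been given. Superposition: Cmin = C₀·(f + f²).
≈ 3.527 × (0.5641 + 0.3182) ≈ 3.527 × 0.8823 ≈ 3.112 mcg/mL.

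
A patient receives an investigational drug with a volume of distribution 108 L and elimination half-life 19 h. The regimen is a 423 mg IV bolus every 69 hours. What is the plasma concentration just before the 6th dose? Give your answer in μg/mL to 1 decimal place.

0.3 μg/mL

f = (1/2)^(τ/t½) = (1/2)^(69/19) ≈ 0.0807.
C₀ = D/Vd = 423/108 ≈ 3.917 μg/mL.
Before the 6th dose, 5 doses have been given. Superposition: Cmin = C₀·(f + f² + … + f^5).
≈ 3.917 × (0.0807 + 0.0065 + 0.0005 + 0.0000 + 0.0000) ≈ 3.917 × 0.0877 ≈ 0.344 μg/mL.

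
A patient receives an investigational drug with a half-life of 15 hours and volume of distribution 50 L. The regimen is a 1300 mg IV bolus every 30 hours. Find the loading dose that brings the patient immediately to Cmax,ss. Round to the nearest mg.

1733 mg

f = (1/2)^(30/15) ≈ 0.250000; accumulation ratio R = 1/(1−f) ≈ 1.33333.
Loading dose to hit Cmax,ss on first dose: D_load = D_maint·R ≈ 1300 × 1.33333 ≈ 1733.33 mg.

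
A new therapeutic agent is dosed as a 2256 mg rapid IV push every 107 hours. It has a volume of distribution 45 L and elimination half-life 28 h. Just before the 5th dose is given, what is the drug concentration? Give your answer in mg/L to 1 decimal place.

f = (1/2)^(τ/t½) = (1/2)^(107/28) ≈ 0.0707.
C₀ = D/Vd = 2256/45 ≈ 50.133 mg/L.
Before the 5th dose, 4 doses have been given. Superposition: Cmin = C₀·(f + f² + … + f^4).
≈ 50.133 × (0.0707 + 0.0050 + 0.0004 + 0.0000) ≈ 50.133 × 0.0761 ≈ 3.815 mg/L.

3.8 mg/L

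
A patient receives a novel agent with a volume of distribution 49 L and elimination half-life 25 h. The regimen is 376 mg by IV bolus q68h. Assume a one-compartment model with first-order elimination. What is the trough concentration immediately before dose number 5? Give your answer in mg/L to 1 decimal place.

1.4 mg/L

f = (1/2)^(τ/t½) = (1/2)^(68/25) ≈ 0.1518.
C₀ = D/Vd = 376/49 ≈ 7.673 mg/L.
Before the 5th dose, 4 doses have been given. Superposition: Cmin = C₀·(f + f² + … + f^4).
≈ 7.673 × (0.1518 + 0.0230 + 0.0035 + 0.0005) ≈ 7.673 × 0.1788 ≈ 1.372 mg/L.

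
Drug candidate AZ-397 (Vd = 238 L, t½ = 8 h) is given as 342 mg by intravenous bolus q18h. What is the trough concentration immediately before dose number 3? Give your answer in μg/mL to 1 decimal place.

0.4 μg/mL

f = (1/2)^(τ/t½) = (1/2)^(18/8) ≈ 0.2102.
C₀ = D/Vd = 342/238 ≈ 1.437 μg/mL.
Before the 3rd dose, 2 doses have been given. Superposition: Cmin = C₀·(f + f²).
≈ 1.437 × (0.2102 + 0.0442) ≈ 1.437 × 0.2544 ≈ 0.366 μg/mL.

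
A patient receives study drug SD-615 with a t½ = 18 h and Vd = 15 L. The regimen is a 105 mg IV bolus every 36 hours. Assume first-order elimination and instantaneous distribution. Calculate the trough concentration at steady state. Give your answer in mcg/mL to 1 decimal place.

2.3 mcg/mL

The dosing interval is 2 half-lives, so f = 2^(−2) = 0.25.
At steady state, R = 1/(1 − 0.25) = 4/3.
Single-dose peak C₀ = D/Vd = 105/15 = 7 mcg/mL.
Steady-state peak Cmax,ss = C₀·R = 7 × 4/3 ≈ 9.333 mcg/mL.
Steady-state trough Cmin,ss = Cmax,ss·f ≈ 9.333 × 0.25 ≈ 2.333 mcg/mL.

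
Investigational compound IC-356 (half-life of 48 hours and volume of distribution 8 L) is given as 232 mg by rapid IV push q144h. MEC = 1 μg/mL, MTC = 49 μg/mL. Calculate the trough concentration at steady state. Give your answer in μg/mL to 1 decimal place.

τ = 144 h = 3 half-lives, so f = (1/2)^3 = 0.125.
Accumulation ratio R = 1/(1 − f) = 1/0.875 = 8/7.
Single-dose peak C₀ = D/Vd = 232/8 = 29 μg/mL.
Steady-state peak Cmax,ss = C₀·R = 29 × 8/7 ≈ 33.143 μg/mL.
Steady-state trough Cmin,ss = Cmax,ss·f ≈ 33.143 × 0.125 ≈ 4.143 μg/mL.
Trough 4.1 μg/mL vs MEC 1 μg/mL: adequate.

4.1 μg/mL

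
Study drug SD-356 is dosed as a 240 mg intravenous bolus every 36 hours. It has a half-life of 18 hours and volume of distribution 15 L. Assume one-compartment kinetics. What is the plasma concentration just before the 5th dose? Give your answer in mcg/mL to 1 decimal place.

5.3 mcg/mL

f = (1/2)^(τ/t½) = (1/2)^(36/18) ≈ 0.2500.
C₀ = D/Vd = 240/15 ≈ 16.000 mcg/mL.
Before the 5th dose, 4 doses have been given. Superposition: Cmin = C₀·(f + f² + … + f^4).
≈ 16.000 × (0.2500 + 0.0625 + 0.0156 + 0.0039) ≈ 16.000 × 0.3320 ≈ 5.312 mcg/mL.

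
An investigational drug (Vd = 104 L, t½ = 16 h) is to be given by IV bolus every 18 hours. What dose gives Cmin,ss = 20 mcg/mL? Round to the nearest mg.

τ/t½ = 18/16 ≈ 1.125, so f = (1/2)^(18/16) ≈ 0.458502.
Cmin,ss = (D/Vd)·f/(1−f), so D = Cmin,ss·Vd·(1−f)/f.
D = 20 × 104 × (1−f)/f ≈ 20 × 104 × 1.18102 ≈ 2456.52 mg.

2457 mg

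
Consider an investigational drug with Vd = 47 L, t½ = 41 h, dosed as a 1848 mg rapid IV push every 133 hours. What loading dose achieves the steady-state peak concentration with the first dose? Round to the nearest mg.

f = (1/2)^(133/41) ≈ 0.105557; accumulation ratio R = 1/(1−f) ≈ 1.11801.
Loading dose to hit Cmax,ss on first dose: D_load = D_maint·R ≈ 1848 × 1.11801 ≈ 2066.08 mg.

2066 mg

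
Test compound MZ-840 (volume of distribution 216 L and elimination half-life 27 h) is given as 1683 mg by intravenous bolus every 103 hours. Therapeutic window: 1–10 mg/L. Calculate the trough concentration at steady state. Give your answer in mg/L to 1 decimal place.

τ/t½ = 103/27 ≈ 3.8148, so fraction remaining f = (1/2)^(103/27) ≈ 0.0711.
Each bolus raises the concentration by D/Vd = 1683/216 ≈ 7.792 mg/L.
Steady-state trough Cmin,ss = C₀·f/(1−f) ≈ 7.792 × 0.0711/0.9289 ≈ 0.596 mg/L.
Trough 0.6 mg/L vs MEC 1 mg/L: subtherapeutic.

0.6 mg/L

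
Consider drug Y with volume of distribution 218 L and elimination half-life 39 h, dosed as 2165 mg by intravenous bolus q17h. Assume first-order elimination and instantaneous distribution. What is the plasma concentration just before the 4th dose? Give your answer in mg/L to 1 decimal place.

16.8 mg/L

f = (1/2)^(τ/t½) = (1/2)^(17/39) ≈ 0.7392.
C₀ = D/Vd = 2165/218 ≈ 9.931 mg/L.
Before the 4th dose, 3 doses have been given. Superposition: Cmin = C₀·(f + f² + … + f^3).
≈ 9.931 × (0.7392 + 0.5464 + 0.4039) ≈ 9.931 × 1.6895 ≈ 16.778 mg/L.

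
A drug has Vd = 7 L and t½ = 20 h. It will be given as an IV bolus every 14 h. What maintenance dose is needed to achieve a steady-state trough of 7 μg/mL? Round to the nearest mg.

31 mg

τ/t½ = 14/20 ≈ 0.7, so f = (1/2)^(14/20) ≈ 0.615572.
Cmin,ss = (D/Vd)·f/(1−f), so D = Cmin,ss·Vd·(1−f)/f.
D = 7 × 7 × (1−f)/f ≈ 7 × 7 × 0.62451 ≈ 30.60 mg.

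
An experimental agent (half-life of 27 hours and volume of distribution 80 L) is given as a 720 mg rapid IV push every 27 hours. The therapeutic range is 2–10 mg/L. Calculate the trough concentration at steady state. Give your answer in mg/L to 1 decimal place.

9.0 mg/L

The dosing interval is 1 half-life, so f = 2^(−1) = 0.5.
At steady state, R = 1/(1 − 0.5) = 2/1.
Single-dose peak C₀ = D/Vd = 720/80 = 9 mg/L.
Steady-state peak Cmax,ss = C₀·R = 9 × 2/1 ≈ 18.000 mg/L.
Steady-state trough Cmin,ss = Cmax,ss·f ≈ 18.000 × 0.5 ≈ 9.000 mg/L.
Trough 9.0 mg/L vs MEC 2 mg/L: adequate.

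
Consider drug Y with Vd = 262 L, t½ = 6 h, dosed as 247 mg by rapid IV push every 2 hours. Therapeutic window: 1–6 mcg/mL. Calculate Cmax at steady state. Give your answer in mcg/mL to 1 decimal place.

4.6 mcg/mL

k = ln2/t½ = ln2/6 ≈ 0.115525 h⁻¹; fraction remaining f = e^(−kτ) = e^(−0.115525×2) ≈ 0.7937.
Accumulation ratio R = 1/(1 − f) ≈ 1/0.2063 ≈ 4.8473.
Single-dose peak C₀ = D/Vd = 247/262 ≈ 0.943 mcg/mL.
Steady-state peak Cmax,ss = C₀·R ≈ 0.943 × 4.8473 ≈ 4.571 mcg/mL.
Peak 4.6 mcg/mL vs MTC 6 mcg/mL: below toxic threshold.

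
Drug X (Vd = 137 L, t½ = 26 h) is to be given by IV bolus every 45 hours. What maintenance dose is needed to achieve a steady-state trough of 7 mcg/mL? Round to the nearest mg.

τ/t½ = 45/26 ≈ 1.7308, so f = (1/2)^(45/26) ≈ 0.301291.
Cmin,ss = (D/Vd)·f/(1−f), so D = Cmin,ss·Vd·(1−f)/f.
D = 7 × 137 × (1−f)/f ≈ 7 × 137 × 2.31905 ≈ 2223.97 mg.

2224 mg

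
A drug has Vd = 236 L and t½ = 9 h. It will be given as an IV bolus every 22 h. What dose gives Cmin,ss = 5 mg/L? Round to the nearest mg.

τ/t½ = 22/9 ≈ 2.4444, so f = (1/2)^(22/9) ≈ 0.183717.
Cmin,ss = (D/Vd)·f/(1−f), so D = Cmin,ss·Vd·(1−f)/f.
D = 5 × 236 × (1−f)/f ≈ 5 × 236 × 4.44315 ≈ 5242.92 mg.

5243 mg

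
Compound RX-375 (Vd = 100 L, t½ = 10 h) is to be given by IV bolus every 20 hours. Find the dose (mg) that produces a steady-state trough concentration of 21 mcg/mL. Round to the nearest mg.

τ/t½ = 20/10 ≈ 2, so f = (1/2)^(20/10) ≈ 0.250000.
Cmin,ss = (D/Vd)·f/(1−f), so D = Cmin,ss·Vd·(1−f)/f.
D = 21 × 100 × (1−f)/f ≈ 21 × 100 × 3.00000 ≈ 6300.00 mg.

6300 mg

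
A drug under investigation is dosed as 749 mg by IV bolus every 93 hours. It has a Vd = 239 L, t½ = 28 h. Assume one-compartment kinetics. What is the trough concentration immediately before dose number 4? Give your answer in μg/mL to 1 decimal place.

0.3 μg/mL

f = (1/2)^(τ/t½) = (1/2)^(93/28) ≈ 0.1000.
C₀ = D/Vd = 749/239 ≈ 3.134 μg/mL.
Before the 4th dose, 3 doses have been given. Superposition: Cmin = C₀·(f + f² + … + f^3).
≈ 3.134 × (0.1000 + 0.0100 + 0.0010) ≈ 3.134 × 0.1110 ≈ 0.348 μg/mL.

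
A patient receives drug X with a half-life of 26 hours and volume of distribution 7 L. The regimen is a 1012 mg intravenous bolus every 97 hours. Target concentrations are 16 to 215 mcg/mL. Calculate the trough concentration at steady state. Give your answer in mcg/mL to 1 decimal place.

k = ln2/t½ = ln2/26 ≈ 0.026660 h⁻¹; fraction remaining f = e^(−kτ) = e^(−0.026660×97) ≈ 0.0753.
Single-dose peak C₀ = D/Vd = 1012/7 ≈ 144.571 mcg/mL.
Steady-state trough Cmin,ss = C₀·f/(1−f) ≈ 144.571 × 0.0753/0.9247 ≈ 11.773 mcg/mL.
Trough 11.8 mcg/mL vs MEC 16 mcg/mL: subtherapeutic.

11.8 mcg/mL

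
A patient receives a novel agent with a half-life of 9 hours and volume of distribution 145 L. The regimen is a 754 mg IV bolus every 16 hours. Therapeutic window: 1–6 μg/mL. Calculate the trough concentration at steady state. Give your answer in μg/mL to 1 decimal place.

2.1 μg/mL

τ/t½ = 16/9 ≈ 1.7778, so fraction remaining f = (1/2)^(16/9) ≈ 0.2916.
Each bolus raises the concentration by D/Vd = 754/145 ≈ 5.200 μg/mL.
Steady-state trough Cmin,ss = C₀·f/(1−f) ≈ 5.200 × 0.2916/0.7084 ≈ 2.140 μg/mL.
Trough 2.1 μg/mL vs MEC 1 μg/mL: adequate.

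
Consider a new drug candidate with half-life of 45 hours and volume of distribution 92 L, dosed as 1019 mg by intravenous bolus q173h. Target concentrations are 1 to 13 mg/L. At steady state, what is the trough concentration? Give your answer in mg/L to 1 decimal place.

τ/t½ = 173/45 ≈ 3.8444, so fraction remaining f = (1/2)^(173/45) ≈ 0.0696.
Single-dose peak C₀ = D/Vd = 1019/92 ≈ 11.076 mg/L.
Steady-state trough Cmin,ss = C₀·f/(1−f) ≈ 11.076 × 0.0696/0.9304 ≈ 0.829 mg/L.
Trough 0.8 mg/L vs MEC 1 mg/L: subtherapeutic.

0.8 mg/L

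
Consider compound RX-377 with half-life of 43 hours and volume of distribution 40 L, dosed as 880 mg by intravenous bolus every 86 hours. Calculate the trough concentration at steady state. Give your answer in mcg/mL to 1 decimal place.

7.3 mcg/mL

The dosing interval is 2 half-lives, so f = 2^(−2) = 0.25.
At steady state, R = 1/(1 − 0.25) = 4/3.
Single-dose peak C₀ = D/Vd = 880/40 = 22 mcg/mL.
Steady-state peak Cmax,ss = C₀·R = 22 × 4/3 ≈ 29.333 mcg/mL.
Steady-state trough Cmin,ss = Cmax,ss·f ≈ 29.333 × 0.25 ≈ 7.333 mcg/mL.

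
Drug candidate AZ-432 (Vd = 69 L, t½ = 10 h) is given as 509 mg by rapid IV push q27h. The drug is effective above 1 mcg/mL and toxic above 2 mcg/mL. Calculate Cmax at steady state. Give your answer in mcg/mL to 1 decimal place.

τ/t½ = 27/10 ≈ 2.7, so fraction remaining f = (1/2)^(27/10) ≈ 0.1539.
Accumulation ratio R = 1/(1 − f) ≈ 1/0.8461 ≈ 1.1819.
Each bolus raises the concentration by D/Vd = 509/69 ≈ 7.377 mcg/mL.
Cmax,ss = C₀/(1 − f) ≈ 7.377/0.8461 ≈ 8.719 mcg/mL.
Peak 8.7 mcg/mL vs MTC 2 mcg/mL: exceeds toxic threshold.

8.7 mcg/mL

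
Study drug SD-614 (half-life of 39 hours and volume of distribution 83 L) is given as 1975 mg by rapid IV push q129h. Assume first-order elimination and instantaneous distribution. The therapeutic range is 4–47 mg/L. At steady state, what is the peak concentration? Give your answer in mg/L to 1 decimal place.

τ/t½ = 129/39 ≈ 3.3077, so fraction remaining f = (1/2)^(129/39) ≈ 0.1010.
Accumulation ratio R = 1/(1 − f) ≈ 1/0.8990 ≈ 1.1123.
Each bolus raises the concentration by D/Vd = 1975/83 ≈ 23.795 mg/L.
Cmax,ss = C₀/(1 − f) ≈ 23.795/0.8990 ≈ 26.468 mg/L.
Peak 26.5 mg/L vs MTC 47 mg/L: below toxic threshold.

26.5 mg/L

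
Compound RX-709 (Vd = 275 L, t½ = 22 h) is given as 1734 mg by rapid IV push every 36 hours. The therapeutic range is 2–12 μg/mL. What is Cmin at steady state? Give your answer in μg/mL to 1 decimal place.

3.0 μg/mL

Over one 36-h interval, 36/22 ≈ 1.6364 half-lives elapse, leaving f ≈ 0.3217 of each dose.
At steady state, accumulation factor R = 1/(1 − e^(−kτ)) ≈ 1.4743.
Single-dose peak C₀ = D/Vd = 1734/275 ≈ 6.305 μg/mL.
Cmax,ss = C₀/(1 − f) ≈ 6.305/0.6783 ≈ 9.295 μg/mL.
Steady-state trough Cmin,ss = Cmax,ss·f ≈ 9.295 × 0.3217 ≈ 2.990 μg/mL.
Trough 3.0 μg/mL vs MEC 2 μg/mL: adequate.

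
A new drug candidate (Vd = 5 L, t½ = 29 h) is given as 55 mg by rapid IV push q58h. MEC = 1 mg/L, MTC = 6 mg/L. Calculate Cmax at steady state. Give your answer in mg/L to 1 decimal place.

The dosing interval is 2 half-lives, so f = 2^(−2) = 0.25.
Accumulation ratio R = 1/(1 − f) = 1/0.75 = 4/3.
Single-dose peak C₀ = D/Vd = 55/5 = 11 mg/L.
Steady-state peak Cmax,ss = C₀·R = 11 × 4/3 ≈ 14.667 mg/L.
Peak 14.7 mg/L vs MTC 6 mg/L: exceeds toxic threshold.

14.7 mg/L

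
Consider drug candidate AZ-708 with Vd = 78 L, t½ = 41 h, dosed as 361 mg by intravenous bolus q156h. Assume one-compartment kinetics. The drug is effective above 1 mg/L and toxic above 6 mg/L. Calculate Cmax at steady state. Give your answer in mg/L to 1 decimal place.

Over one 156-h interval, 156/41 ≈ 3.8049 half-lives elapse, leaving f ≈ 0.0716 of each dose.
At steady state, accumulation factor R = 1/(1 − e^(−kτ)) ≈ 1.0771.
Single-dose peak C₀ = D/Vd = 361/78 ≈ 4.628 mg/L.
Cmax,ss = C₀/(1 − f) ≈ 4.628/0.9284 ≈ 4.985 mg/L.
Peak 5.0 mg/L vs MTC 6 mg/L: below toxic threshold.

5.0 mg/L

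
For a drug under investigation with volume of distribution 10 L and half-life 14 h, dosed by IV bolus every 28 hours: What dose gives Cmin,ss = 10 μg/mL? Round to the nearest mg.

300 mg

τ/t½ = 28/14 ≈ 2, so f = (1/2)^(28/14) ≈ 0.250000.
Cmin,ss = (D/Vd)·f/(1−f), so D = Cmin,ss·Vd·(1−f)/f.
D = 10 × 10 × (1−f)/f ≈ 10 × 10 × 3.00000 ≈ 300.00 mg.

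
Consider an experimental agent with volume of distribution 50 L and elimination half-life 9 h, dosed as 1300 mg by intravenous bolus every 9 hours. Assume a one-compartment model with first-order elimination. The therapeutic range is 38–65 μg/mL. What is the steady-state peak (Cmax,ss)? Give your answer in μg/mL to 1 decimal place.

52.0 μg/mL

The dosing interval is 1 half-life, so f = 2^(−1) = 0.5.
Accumulation ratio R = 1/(1 − f) = 1/0.5 = 2/1.
Single-dose peak C₀ = D/Vd = 1300/50 = 26 μg/mL.
Steady-state peak Cmax,ss = C₀·R = 26 × 2/1 ≈ 52.000 μg/mL.
Peak 52.0 μg/mL vs MTC 65 μg/mL: below toxic threshold.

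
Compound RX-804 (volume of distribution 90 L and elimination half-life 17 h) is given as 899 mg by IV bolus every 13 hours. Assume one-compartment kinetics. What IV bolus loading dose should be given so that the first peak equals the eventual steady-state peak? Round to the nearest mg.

2185 mg

f = (1/2)^(13/17) ≈ 0.588573; accumulation ratio R = 1/(1−f) ≈ 2.43056.
Loading dose to hit Cmax,ss on first dose: D_load = D_maint·R ≈ 899 × 2.43056 ≈ 2185.07 mg.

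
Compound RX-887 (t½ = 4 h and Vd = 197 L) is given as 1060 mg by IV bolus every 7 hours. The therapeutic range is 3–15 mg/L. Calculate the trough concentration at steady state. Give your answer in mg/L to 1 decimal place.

2.3 mg/L

Over one 7-h interval, 7/4 ≈ 1.75 half-lives elapse, leaving f ≈ 0.2973 of each dose.
Single-dose peak C₀ = D/Vd = 1060/197 ≈ 5.381 mg/L.
Steady-state trough Cmin,ss = C₀·f/(1−f) ≈ 5.381 × 0.2973/0.7027 ≈ 2.277 mg/L.
Trough 2.3 mg/L vs MEC 3 mg/L: subtherapeutic.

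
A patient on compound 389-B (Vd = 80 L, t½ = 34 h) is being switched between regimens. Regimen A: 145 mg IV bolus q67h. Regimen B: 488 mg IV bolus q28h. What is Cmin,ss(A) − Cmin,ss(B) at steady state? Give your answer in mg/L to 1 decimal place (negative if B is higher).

-7.3 mg/L

Regimen A: f = (1/2)^(67/34) ≈ 0.2551; Cmin,ss = (145/80)·f/(1−f) ≈ 0.621 mg/L.
Regimen B: f = (1/2)^(28/34) ≈ 0.5651; Cmin,ss = (488/80)·f/(1−f) ≈ 7.926 mg/L.
Difference ≈ 0.621 − 7.926 ≈ -7.305 mg/L.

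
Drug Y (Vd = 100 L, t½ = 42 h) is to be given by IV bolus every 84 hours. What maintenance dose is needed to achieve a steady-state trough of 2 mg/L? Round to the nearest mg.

600 mg

τ/t½ = 84/42 ≈ 2, so f = (1/2)^(84/42) ≈ 0.250000.
Cmin,ss = (D/Vd)·f/(1−f), so D = Cmin,ss·Vd·(1−f)/f.
D = 2 × 100 × (1−f)/f ≈ 2 × 100 × 3.00000 ≈ 600.00 mg.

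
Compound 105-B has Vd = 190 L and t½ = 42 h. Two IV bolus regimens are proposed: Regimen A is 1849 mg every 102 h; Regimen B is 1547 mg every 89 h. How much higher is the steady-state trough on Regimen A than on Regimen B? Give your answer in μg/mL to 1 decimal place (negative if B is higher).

Regimen A: f = (1/2)^(102/42) ≈ 0.1857; Cmin,ss = (1849/190)·f/(1−f) ≈ 2.219 μg/mL.
Regimen B: f = (1/2)^(89/42) ≈ 0.2302; Cmin,ss = (1547/190)·f/(1−f) ≈ 2.435 μg/mL.
Difference ≈ 2.219 − 2.435 ≈ -0.216 μg/mL.

-0.2 μg/mL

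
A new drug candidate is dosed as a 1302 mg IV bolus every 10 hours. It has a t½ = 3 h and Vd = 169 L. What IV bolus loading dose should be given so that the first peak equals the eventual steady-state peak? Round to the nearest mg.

1445 mg

f = (1/2)^(10/3) ≈ 0.099213; accumulation ratio R = 1/(1−f) ≈ 1.11014.
Loading dose to hit Cmax,ss on first dose: D_load = D_maint·R ≈ 1302 × 1.11014 ≈ 1445.40 mg.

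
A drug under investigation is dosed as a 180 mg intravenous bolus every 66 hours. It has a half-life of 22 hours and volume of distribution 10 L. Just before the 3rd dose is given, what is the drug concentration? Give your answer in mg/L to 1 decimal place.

f = (1/2)^(τ/t½) = (1/2)^(66/22) ≈ 0.1250.
C₀ = D/Vd = 180/10 ≈ 18.000 mg/L.
Before the 3rd dose, 2 doses have been given. Superposition: Cmin = C₀·(f + f²).
≈ 18.000 × (0.1250 + 0.0156) ≈ 18.000 × 0.1406 ≈ 2.531 mg/L.

2.5 mg/L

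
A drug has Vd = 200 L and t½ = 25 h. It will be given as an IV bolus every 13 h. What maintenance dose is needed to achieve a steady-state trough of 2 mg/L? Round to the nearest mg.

τ/t½ = 13/25 ≈ 0.52, so f = (1/2)^(13/25) ≈ 0.697372.
Cmin,ss = (D/Vd)·f/(1−f), so D = Cmin,ss·Vd·(1−f)/f.
D = 2 × 200 × (1−f)/f ≈ 2 × 200 × 0.43395 ≈ 173.58 mg.

174 mg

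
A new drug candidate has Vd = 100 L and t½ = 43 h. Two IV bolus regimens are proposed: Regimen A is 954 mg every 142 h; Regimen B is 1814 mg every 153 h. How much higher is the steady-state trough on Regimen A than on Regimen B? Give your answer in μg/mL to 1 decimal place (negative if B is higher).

-0.6 μg/mL

Regimen A: f = (1/2)^(142/43) ≈ 0.1014; Cmin,ss = (954/100)·f/(1−f) ≈ 1.077 μg/mL.
Regimen B: f = (1/2)^(153/43) ≈ 0.0849; Cmin,ss = (1814/100)·f/(1−f) ≈ 1.683 μg/mL.
Difference ≈ 1.077 − 1.683 ≈ -0.606 μg/mL.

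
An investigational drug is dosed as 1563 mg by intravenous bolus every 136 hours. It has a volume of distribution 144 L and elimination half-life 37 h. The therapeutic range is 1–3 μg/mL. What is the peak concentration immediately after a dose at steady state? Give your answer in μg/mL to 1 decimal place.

k = ln2/t½ = ln2/37 ≈ 0.018734 h⁻¹; fraction remaining f = e^(−kτ) = e^(−0.018734×136) ≈ 0.0783.
At steady state, accumulation factor R = 1/(1 − e^(−kτ)) ≈ 1.0850.
Single-dose peak C₀ = D/Vd = 1563/144 ≈ 10.854 μg/mL.
Steady-state peak Cmax,ss = C₀·R ≈ 10.854 × 1.0850 ≈ 11.777 μg/mL.
Peak 11.8 μg/mL vs MTC 3 μg/mL: exceeds toxic threshold.

11.8 μg/mL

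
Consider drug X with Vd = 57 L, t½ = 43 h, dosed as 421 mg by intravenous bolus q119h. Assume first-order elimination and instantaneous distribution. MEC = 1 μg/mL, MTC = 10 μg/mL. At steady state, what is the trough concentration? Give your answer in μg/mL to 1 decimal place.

1.3 μg/mL

k = ln2/t½ = ln2/43 ≈ 0.016120 h⁻¹; fraction remaining f = e^(−kτ) = e^(−0.016120×119) ≈ 0.1469.
Each bolus raises the concentration by D/Vd = 421/57 ≈ 7.386 μg/mL.
Steady-state trough Cmin,ss = C₀·f/(1−f) ≈ 7.386 × 0.1469/0.8531 ≈ 1.272 μg/mL.
Trough 1.3 μg/mL vs MEC 1 μg/mL: adequate.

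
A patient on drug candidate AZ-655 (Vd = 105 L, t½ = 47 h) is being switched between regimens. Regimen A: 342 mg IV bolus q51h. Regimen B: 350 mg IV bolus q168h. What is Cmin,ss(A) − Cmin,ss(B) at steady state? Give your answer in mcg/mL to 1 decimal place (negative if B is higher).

Regimen A: f = (1/2)^(51/47) ≈ 0.4714; Cmin,ss = (342/105)·f/(1−f) ≈ 2.905 mcg/mL.
Regimen B: f = (1/2)^(168/47) ≈ 0.0839; Cmin,ss = (350/105)·f/(1−f) ≈ 0.305 mcg/mL.
Difference ≈ 2.905 − 0.305 ≈ 2.600 mcg/mL.

2.6 mcg/mL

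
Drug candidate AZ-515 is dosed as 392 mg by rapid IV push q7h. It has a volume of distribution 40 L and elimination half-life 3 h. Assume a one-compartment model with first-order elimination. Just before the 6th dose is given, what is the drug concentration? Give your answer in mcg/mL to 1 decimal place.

2.4 mcg/mL

f = (1/2)^(τ/t½) = (1/2)^(7/3) ≈ 0.1984.
C₀ = D/Vd = 392/40 ≈ 9.800 mcg/mL.
Before the 6th dose, 5 doses have been given. Superposition: Cmin = C₀·(f + f² + … + f^5).
≈ 9.800 × (0.1984 + 0.0394 + 0.0078 + 0.0015 + 0.0003) ≈ 9.800 × 0.2474 ≈ 2.425 mcg/mL.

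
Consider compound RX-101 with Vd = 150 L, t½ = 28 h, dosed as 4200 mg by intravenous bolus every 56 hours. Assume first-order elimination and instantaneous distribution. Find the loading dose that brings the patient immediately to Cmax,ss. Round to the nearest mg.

f = (1/2)^(56/28) ≈ 0.250000; accumulation ratio R = 1/(1−f) ≈ 1.33333.
Loading dose to hit Cmax,ss on first dose: D_load = D_maint·R ≈ 4200 × 1.33333 ≈ 5599.99 mg.

5600 mg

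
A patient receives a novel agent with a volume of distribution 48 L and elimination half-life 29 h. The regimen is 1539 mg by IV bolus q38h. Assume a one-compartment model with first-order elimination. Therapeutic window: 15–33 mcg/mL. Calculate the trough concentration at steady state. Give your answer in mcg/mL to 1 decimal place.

k = ln2/t½ = ln2/29 ≈ 0.023902 h⁻¹; fraction remaining f = e^(−kτ) = e^(−0.023902×38) ≈ 0.4032.
Accumulation ratio R = 1/(1 − f) ≈ 1/0.5968 ≈ 1.6756.
Single-dose peak C₀ = D/Vd = 1539/48 ≈ 32.062 mcg/mL.
Steady-state peak Cmax,ss = C₀·R ≈ 32.062 × 1.6756 ≈ 53.723 mcg/mL.
Steady-state trough Cmin,ss = Cmax,ss·f ≈ 53.723 × 0.4032 ≈ 21.661 mcg/mL.
Trough 21.7 mcg/mL vs MEC 15 mcg/mL: adequate.

21.7 mcg/mL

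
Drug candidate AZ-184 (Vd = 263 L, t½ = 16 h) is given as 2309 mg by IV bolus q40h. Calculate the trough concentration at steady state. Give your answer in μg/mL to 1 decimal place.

Over one 40-h interval, 40/16 ≈ 2.5 half-lives elapse, leaving f ≈ 0.1768 of each dose.
Accumulation ratio R = 1/(1 − f) ≈ 1/0.8232 ≈ 1.2148.
Single-dose peak C₀ = D/Vd = 2309/263 ≈ 8.779 μg/mL.
Steady-state peak Cmax,ss = C₀·R ≈ 8.779 × 1.2148 ≈ 10.665 μg/mL.
Steady-state trough Cmin,ss = Cmax,ss·f ≈ 10.665 × 0.1768 ≈ 1.886 μg/mL.

1.9 μg/mL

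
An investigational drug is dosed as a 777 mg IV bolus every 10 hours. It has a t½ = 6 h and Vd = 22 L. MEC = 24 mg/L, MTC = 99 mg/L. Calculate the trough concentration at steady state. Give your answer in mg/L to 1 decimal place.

τ/t½ = 10/6 ≈ 1.6667, so fraction remaining f = (1/2)^(10/6) ≈ 0.3150.
Accumulation ratio R = 1/(1 − f) ≈ 1/0.6850 ≈ 1.4599.
Each bolus raises the concentration by D/Vd = 777/22 ≈ 35.318 mg/L.
Steady-state peak Cmax,ss = C₀·R ≈ 35.318 × 1.4599 ≈ 51.561 mg/L.
One interval later, Cmin,ss = Cmax,ss·e^(−kτ) ≈ 51.561 × 0.3150 ≈ 16.242 mg/L.
Trough 16.2 mg/L vs MEC 24 mg/L: subtherapeutic.

16.2 mg/L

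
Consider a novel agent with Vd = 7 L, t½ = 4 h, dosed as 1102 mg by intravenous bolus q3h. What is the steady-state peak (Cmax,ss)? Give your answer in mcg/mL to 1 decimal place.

388.3 mcg/mL

τ/t½ = 3/4 ≈ 0.75, so fraction remaining f = (1/2)^(3/4) ≈ 0.5946.
At steady state, accumulation factor R = 1/(1 − e^(−kτ)) ≈ 2.4667.
Each bolus raises the concentration by D/Vd = 1102/7 ≈ 157.429 mcg/mL.
Steady-state peak Cmax,ss = C₀·R ≈ 157.429 × 2.4667 ≈ 388.330 mcg/mL.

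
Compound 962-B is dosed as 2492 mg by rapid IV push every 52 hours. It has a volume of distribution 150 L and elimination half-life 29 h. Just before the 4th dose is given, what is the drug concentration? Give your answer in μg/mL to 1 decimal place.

f = (1/2)^(τ/t½) = (1/2)^(52/29) ≈ 0.2886.
C₀ = D/Vd = 2492/150 ≈ 16.613 μg/mL.
Before the 4th dose, 3 doses have been given. Superposition: Cmin = C₀·(f + f² + … + f^3).
≈ 16.613 × (0.2886 + 0.0833 + 0.0240) ≈ 16.613 × 0.3959 ≈ 6.577 μg/mL.

6.6 μg/mL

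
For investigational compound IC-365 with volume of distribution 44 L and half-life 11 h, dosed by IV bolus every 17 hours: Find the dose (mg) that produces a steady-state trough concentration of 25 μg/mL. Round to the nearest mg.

2111 mg

τ/t½ = 17/11 ≈ 1.5455, so f = (1/2)^(17/11) ≈ 0.342588.
Cmin,ss = (D/Vd)·f/(1−f), so D = Cmin,ss·Vd·(1−f)/f.
D = 25 × 44 × (1−f)/f ≈ 25 × 44 × 1.91896 ≈ 2110.86 mg.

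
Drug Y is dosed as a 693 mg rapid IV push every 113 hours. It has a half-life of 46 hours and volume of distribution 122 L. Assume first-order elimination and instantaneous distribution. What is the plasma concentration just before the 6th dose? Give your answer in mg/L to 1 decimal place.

1.3 mg/L

f = (1/2)^(τ/t½) = (1/2)^(113/46) ≈ 0.1822.
C₀ = D/Vd = 693/122 ≈ 5.680 mg/L.
Before the 6th dose, 5 doses have been given. Superposition: Cmin = C₀·(f + f² + … + f^5).
≈ 5.680 × (0.1822 + 0.0332 + 0.0060 + 0.0011 + 0.0002) ≈ 5.680 × 0.2227 ≈ 1.265 mg/L.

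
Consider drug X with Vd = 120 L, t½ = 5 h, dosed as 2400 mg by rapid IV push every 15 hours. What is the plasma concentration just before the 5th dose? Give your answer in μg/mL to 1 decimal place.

2.9 μg/mL

f = (1/2)^(τ/t½) = (1/2)^(15/5) ≈ 0.1250.
C₀ = D/Vd = 2400/120 ≈ 20.000 μg/mL.
Before the 5th dose, 4 doses have been given. Superposition: Cmin = C₀·(f + f² + … + f^4).
≈ 20.000 × (0.1250 + 0.0156 + 0.0020 + 0.0002) ≈ 20.000 × 0.1428 ≈ 2.856 μg/mL.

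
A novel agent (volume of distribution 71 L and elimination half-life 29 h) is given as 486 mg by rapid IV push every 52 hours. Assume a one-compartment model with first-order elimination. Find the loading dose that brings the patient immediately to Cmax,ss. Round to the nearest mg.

683 mg

f = (1/2)^(52/29) ≈ 0.288551; accumulation ratio R = 1/(1−f) ≈ 1.40558.
Loading dose to hit Cmax,ss on first dose: D_load = D_maint·R ≈ 486 × 1.40558 ≈ 683.11 mg.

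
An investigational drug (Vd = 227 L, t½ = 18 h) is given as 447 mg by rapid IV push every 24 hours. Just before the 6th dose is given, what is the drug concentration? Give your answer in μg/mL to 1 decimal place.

f = (1/2)^(τ/t½) = (1/2)^(24/18) ≈ 0.3969.
C₀ = D/Vd = 447/227 ≈ 1.969 μg/mL.
Before the 6th dose, 5 doses have been given. Superposition: Cmin = C₀·(f + f² + … + f^5).
≈ 1.969 × (0.3969 + 0.1575 + 0.0625 + 0.0248 + 0.0098) ≈ 1.969 × 0.6515 ≈ 1.283 μg/mL.

1.3 μg/mL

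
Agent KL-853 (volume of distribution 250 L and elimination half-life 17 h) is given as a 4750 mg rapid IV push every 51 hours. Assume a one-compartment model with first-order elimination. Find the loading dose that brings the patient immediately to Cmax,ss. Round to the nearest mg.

f = (1/2)^(51/17) ≈ 0.125000; accumulation ratio R = 1/(1−f) ≈ 1.14286.
Loading dose to hit Cmax,ss on first dose: D_load = D_maint·R ≈ 4750 × 1.14286 ≈ 5428.59 mg.

5429 mg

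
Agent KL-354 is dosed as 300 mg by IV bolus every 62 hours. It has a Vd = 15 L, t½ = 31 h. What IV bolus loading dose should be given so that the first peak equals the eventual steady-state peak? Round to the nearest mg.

f = (1/2)^(62/31) ≈ 0.250000; accumulation ratio R = 1/(1−f) ≈ 1.33333.
Loading dose to hit Cmax,ss on first dose: D_load = D_maint·R ≈ 300 × 1.33333 ≈ 400.00 mg.

400 mg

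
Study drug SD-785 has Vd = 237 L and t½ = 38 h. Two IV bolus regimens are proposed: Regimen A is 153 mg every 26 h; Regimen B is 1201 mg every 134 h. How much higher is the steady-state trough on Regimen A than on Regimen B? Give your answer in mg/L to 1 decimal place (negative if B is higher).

0.6 mg/L

Regimen A: f = (1/2)^(26/38) ≈ 0.6223; Cmin,ss = (153/237)·f/(1−f) ≈ 1.064 mg/L.
Regimen B: f = (1/2)^(134/38) ≈ 0.0868; Cmin,ss = (1201/237)·f/(1−f) ≈ 0.482 mg/L.
Difference ≈ 1.064 − 0.482 ≈ 0.582 mg/L.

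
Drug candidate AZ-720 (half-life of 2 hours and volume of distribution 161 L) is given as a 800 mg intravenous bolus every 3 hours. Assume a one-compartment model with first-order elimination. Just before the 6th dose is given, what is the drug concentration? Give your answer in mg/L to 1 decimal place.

2.7 mg/L

f = (1/2)^(τ/t½) = (1/2)^(3/2) ≈ 0.3536.
C₀ = D/Vd = 800/161 ≈ 4.969 mg/L.
Before the 6th dose, 5 doses have been given. Superposition: Cmin = C₀·(f + f² + … + f^5).
≈ 4.969 × (0.3536 + 0.1250 + 0.0442 + 0.0156 + 0.0055) ≈ 4.969 × 0.5439 ≈ 2.703 mg/L.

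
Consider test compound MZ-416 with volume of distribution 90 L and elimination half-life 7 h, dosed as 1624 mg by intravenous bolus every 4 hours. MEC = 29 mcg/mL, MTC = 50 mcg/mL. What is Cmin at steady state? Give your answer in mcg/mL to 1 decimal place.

Over one 4-h interval, 4/7 ≈ 0.57143 half-lives elapse, leaving f ≈ 0.6730 of each dose.
Accumulation ratio R = 1/(1 − f) ≈ 1/0.3270 ≈ 3.0581.
Each bolus raises the concentration by D/Vd = 1624/90 ≈ 18.044 mcg/mL.
Steady-state peak Cmax,ss = C₀·R ≈ 18.044 × 3.0581 ≈ 55.180 mcg/mL.
Steady-state trough Cmin,ss = Cmax,ss·f ≈ 55.180 × 0.6730 ≈ 37.136 mcg/mL.
Trough 37.1 mcg/mL vs MEC 29 mcg/mL: adequate.

37.1 mcg/mL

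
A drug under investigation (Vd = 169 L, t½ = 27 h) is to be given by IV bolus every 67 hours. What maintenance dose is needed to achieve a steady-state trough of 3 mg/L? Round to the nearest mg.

τ/t½ = 67/27 ≈ 2.4815, so f = (1/2)^(67/27) ≈ 0.179060.
Cmin,ss = (D/Vd)·f/(1−f), so D = Cmin,ss·Vd·(1−f)/f.
D = 3 × 169 × (1−f)/f ≈ 3 × 169 × 4.58472 ≈ 2324.45 mg.

2324 mg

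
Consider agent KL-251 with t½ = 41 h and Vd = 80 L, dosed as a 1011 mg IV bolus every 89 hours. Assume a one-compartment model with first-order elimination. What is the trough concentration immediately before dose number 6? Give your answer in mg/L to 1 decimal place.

3.6 mg/L

f = (1/2)^(τ/t½) = (1/2)^(89/41) ≈ 0.2221.
C₀ = D/Vd = 1011/80 ≈ 12.637 mg/L.
Before the 6th dose, 5 doses have been given. Superposition: Cmin = C₀·(f + f² + … + f^5).
≈ 12.637 × (0.2221 + 0.0493 + 0.0110 + 0.0024 + 0.0005) ≈ 12.637 × 0.2853 ≈ 3.605 mg/L.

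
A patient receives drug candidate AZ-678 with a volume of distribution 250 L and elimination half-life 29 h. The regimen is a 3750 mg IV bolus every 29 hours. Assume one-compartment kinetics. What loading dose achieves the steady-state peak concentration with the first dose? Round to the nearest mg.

f = (1/2)^(29/29) ≈ 0.500000; accumulation ratio R = 1/(1−f) ≈ 2.00000.
Loading dose to hit Cmax,ss on first dose: D_load = D_maint·R ≈ 3750 × 2.00000 ≈ 7500.00 mg.

7500 mg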